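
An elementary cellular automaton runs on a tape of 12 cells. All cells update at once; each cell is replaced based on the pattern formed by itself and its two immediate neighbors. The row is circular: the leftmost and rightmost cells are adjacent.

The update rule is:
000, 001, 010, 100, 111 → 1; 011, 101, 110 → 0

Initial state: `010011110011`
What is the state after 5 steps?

100011110110

011101101100
101000000011
001111111101
110111111001
100011110110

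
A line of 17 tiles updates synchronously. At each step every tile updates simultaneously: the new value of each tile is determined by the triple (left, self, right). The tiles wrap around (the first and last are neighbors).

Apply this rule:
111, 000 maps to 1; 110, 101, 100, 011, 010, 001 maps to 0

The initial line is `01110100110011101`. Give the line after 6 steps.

00100000000001000
10001111111100011
00100111111001001
00000011110000000
11111001100111111
11110000000011111

11110000000011111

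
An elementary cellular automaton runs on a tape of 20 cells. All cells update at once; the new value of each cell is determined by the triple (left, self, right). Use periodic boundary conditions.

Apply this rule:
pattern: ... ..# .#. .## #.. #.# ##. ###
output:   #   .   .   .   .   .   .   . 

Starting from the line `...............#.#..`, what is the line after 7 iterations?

##############.....#

iteration 1: ##############.....#
iteration 2: ...............###..
iteration 3: ##############.....#  (repeats iteration 1; period 2)
iteration 7: ##############.....#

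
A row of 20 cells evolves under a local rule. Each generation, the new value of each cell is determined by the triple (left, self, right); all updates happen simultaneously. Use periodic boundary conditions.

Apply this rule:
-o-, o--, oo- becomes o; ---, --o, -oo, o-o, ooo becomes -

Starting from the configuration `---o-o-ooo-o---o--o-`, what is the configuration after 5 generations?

-o--oo-oo--oo-oo--oo

generation 1: ---o-o---o-oo--oo-oo
generation 2: o--o-oo--o--oo--o--o
generation 3: oo-o--oo-oo--oo-oo--
generation 4: -o-oo--o--oo--o--oo-
generation 5: -o--oo-oo--oo-oo--oo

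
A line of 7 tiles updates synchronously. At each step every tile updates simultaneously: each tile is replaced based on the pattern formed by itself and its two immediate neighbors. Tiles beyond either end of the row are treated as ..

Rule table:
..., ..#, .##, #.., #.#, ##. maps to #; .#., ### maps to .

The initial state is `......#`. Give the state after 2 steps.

#....##

step 1: ######.
step 2: #....##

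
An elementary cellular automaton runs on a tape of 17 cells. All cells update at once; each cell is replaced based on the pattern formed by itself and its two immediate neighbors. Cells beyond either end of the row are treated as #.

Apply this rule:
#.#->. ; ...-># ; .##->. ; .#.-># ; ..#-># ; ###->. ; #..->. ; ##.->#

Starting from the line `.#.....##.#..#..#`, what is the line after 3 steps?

.#.####.#.#.##.#.
.#....#.#.#..#.#.
.#.####.#.#.##.#.

.#.####.#.#.##.#.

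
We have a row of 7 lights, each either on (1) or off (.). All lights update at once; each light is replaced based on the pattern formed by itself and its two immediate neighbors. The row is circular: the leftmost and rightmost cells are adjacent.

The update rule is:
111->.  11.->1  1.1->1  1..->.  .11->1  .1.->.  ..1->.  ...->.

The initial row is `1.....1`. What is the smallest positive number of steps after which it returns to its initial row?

1.....1

1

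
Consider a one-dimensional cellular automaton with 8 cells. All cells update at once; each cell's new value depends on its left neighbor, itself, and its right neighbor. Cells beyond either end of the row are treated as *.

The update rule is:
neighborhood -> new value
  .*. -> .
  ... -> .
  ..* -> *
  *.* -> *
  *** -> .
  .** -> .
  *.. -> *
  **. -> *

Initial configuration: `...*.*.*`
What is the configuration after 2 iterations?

*.*.*.*.
**.*.*.*

**.*.*.*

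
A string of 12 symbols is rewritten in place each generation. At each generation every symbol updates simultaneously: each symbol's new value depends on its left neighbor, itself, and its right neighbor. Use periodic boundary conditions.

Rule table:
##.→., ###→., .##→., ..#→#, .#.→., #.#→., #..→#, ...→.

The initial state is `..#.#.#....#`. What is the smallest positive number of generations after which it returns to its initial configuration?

36

generation 1: ##.....#..#.
generation 2: ..#...#.##..
generation 3: .#.#.#....#.
generation 4: #.....#..#.#
generation 5: .#...#.##...
generation 6: #.#.#....#..
generation 7: .....#..#.##
generation 8: #...#.##....
generation 9: .#.#....#..#
generation 10: ....#..#.##.
generation 11: ...#.##....#
generation 12: #.#....#..#.
generation 13: ...#..#.##..
generation 14: ..#.##....#.
generation 15: .#....#..#.#
generation 16: ..#..#.##...
generation 17: .#.##....#..
generation 18: #....#..#.#.
generation 19: .#..#.##....
generation 20: #.##....#...
generation 21: ....#..#.#.#
generation 22: #..#.##.....
generation 23: .##....#...#
generation 24: ...#..#.#.#.
generation 25: ..#.##.....#
generation 26: ##....#...#.
generation 27: ..#..#.#.#..
generation 28: .#.##.....#.
generation 29: #....#...#.#
generation 30: .#..#.#.#...
generation 31: #.##.....#..
generation 32: ....#...#.##
generation 33: #..#.#.#....
generation 34: .##.....#..#
generation 35: ...#...#.##.
generation 36: ..#.#.#....#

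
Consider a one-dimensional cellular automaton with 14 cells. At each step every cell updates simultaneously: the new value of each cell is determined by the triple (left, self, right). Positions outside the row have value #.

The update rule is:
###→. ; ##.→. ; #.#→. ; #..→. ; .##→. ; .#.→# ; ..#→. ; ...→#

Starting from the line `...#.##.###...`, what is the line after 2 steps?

step 1: .#.#........#.
step 2: .#.#.######.#.

.#.#.######.#.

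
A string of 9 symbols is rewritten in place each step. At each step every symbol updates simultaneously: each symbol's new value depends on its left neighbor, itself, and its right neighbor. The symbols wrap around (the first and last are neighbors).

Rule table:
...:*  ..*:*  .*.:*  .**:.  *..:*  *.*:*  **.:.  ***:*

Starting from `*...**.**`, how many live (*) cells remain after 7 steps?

.***..*.*
*.*.*****
.***.****
*.*.*.**.
******..*
*****.**.
.***.*..*
count of *: 5

5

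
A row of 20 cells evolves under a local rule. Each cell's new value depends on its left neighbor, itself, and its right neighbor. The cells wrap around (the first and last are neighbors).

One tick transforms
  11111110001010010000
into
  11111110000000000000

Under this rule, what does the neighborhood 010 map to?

0

At position 10 the neighborhood is 010; the next row has 0 there.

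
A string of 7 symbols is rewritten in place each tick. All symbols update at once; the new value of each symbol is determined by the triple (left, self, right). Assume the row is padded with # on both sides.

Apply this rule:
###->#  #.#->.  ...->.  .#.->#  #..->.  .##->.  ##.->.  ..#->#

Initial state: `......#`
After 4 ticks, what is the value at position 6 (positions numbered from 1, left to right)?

.

.....#.
....##.
...#...
..##..#
position 6 holds .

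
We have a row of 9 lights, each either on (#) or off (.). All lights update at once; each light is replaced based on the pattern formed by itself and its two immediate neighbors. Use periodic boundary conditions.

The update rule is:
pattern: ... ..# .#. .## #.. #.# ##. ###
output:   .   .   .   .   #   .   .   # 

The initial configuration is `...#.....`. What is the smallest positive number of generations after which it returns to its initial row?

generation 1: ....#....
generation 2: .....#...
generation 3: ......#..
generation 4: .......#.
generation 5: ........#
generation 6: #........
generation 7: .#.......
generation 8: ..#......
generation 9: ...#.....

9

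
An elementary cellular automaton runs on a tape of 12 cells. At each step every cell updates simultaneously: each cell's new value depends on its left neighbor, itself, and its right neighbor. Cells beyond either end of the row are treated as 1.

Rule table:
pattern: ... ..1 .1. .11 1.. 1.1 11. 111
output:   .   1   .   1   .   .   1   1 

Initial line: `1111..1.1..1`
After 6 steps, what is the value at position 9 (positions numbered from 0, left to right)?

1

1111.1....11
1111.....111
1111....1111
1111...11111
1111..111111
1111.1111111
position 9 holds 1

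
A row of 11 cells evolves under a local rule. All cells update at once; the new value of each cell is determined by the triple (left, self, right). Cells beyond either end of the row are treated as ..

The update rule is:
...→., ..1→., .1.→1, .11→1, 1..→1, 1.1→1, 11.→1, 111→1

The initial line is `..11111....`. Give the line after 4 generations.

..111111...
..1111111..
..11111111.
..111111111

..111111111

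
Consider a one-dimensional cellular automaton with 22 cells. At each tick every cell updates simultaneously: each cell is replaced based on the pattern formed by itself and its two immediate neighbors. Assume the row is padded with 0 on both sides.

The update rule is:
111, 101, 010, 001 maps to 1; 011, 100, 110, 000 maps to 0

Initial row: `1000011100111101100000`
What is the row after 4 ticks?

1111001111011000000000

1000101001011010000000
1001111011100110000000
1010110101001000000000
1111001111011000000000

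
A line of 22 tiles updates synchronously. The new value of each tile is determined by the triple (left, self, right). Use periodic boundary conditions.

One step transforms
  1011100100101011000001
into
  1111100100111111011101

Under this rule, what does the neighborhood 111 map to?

1

At position 3 the neighborhood is 111; the next row has 1 there.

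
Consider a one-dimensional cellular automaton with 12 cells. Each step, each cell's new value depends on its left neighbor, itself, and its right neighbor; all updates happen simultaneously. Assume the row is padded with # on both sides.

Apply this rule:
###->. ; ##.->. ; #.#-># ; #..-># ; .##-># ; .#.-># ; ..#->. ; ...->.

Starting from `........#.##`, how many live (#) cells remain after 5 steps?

step 1: #.......###.
step 2: .#......#..#
step 3: ###.....##.#
step 4: ...#....#.##
step 5: #..##...###.
count of #: 6

6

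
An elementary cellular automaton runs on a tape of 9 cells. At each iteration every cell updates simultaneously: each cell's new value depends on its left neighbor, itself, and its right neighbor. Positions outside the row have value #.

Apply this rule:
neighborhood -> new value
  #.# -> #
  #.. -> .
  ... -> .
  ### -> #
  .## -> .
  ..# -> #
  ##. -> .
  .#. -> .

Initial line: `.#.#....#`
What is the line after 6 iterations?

iteration 1: #.#....#.
iteration 2: .#....#.#
iteration 3: #....#.#.
iteration 4: ....#.#.#
iteration 5: ...#.#.#.
iteration 6: ..#.#.#.#

..#.#.#.#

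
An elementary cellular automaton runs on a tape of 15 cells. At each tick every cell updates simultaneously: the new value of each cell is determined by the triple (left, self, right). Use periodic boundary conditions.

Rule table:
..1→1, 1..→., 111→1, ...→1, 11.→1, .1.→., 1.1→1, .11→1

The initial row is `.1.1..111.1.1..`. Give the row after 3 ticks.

tick 1: 1.1..11111.1..1
tick 2: 11..1111111..11
tick 3: 11.11111111.111

11.11111111.111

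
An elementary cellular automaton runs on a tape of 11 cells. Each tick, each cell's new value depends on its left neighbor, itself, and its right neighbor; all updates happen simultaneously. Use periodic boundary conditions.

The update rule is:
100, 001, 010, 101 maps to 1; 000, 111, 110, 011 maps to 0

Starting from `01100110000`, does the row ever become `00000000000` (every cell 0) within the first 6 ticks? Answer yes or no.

10011001000
11100111101
00011000010
00100100111
11111111000
00000000101
tick 6 is 00000000101, still not uniform 0

no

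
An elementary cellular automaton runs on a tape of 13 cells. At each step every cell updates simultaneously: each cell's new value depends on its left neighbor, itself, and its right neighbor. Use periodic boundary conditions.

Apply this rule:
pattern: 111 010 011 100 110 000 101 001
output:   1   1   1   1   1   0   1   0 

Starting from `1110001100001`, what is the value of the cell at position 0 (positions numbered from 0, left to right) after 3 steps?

1

1111001110001
1111101111001
1111111111101
position 0 holds 1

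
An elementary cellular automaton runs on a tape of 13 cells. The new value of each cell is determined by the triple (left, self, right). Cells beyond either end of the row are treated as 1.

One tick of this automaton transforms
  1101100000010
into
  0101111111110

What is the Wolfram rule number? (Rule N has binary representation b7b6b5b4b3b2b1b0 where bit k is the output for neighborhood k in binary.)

position 0: 111 → 0  (bit 7 = 0)
position 1: 110 → 1  (bit 6 = 1)
position 2: 101 → 0  (bit 5 = 0)
position 5: 100 → 1  (bit 4 = 1)
position 3: 011 → 1  (bit 3 = 1)
position 11: 010 → 1  (bit 2 = 1)
position 10: 001 → 1  (bit 1 = 1)
position 6: 000 → 1  (bit 0 = 1)
bits b7..b0 = 01011111 = 95

95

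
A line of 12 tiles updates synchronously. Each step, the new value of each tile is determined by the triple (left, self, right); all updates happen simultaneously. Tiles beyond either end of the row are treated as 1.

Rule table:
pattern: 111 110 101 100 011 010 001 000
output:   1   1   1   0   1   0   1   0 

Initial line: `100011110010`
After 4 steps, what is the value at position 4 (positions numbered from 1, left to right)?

1

100111110101
101111111011
111111111111
111111111111
position 4 holds 1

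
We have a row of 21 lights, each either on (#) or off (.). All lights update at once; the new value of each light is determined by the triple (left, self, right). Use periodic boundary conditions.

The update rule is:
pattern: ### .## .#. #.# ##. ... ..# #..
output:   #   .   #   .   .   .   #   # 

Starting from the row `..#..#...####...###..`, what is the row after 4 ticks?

.######.#.##.#.#.#.#.
#.####..#....#.#.#.##
...##.####..##.#.#..#
#.#....##.##...#.####

#.#....##.##...#.####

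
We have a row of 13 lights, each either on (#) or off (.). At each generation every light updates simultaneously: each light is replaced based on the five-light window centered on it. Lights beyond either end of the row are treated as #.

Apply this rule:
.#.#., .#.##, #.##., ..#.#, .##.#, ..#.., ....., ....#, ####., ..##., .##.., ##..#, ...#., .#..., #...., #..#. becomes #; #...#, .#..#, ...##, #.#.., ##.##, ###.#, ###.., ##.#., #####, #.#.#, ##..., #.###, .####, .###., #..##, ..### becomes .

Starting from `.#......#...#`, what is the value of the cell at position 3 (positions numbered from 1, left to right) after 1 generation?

#

..########...
position 3 holds #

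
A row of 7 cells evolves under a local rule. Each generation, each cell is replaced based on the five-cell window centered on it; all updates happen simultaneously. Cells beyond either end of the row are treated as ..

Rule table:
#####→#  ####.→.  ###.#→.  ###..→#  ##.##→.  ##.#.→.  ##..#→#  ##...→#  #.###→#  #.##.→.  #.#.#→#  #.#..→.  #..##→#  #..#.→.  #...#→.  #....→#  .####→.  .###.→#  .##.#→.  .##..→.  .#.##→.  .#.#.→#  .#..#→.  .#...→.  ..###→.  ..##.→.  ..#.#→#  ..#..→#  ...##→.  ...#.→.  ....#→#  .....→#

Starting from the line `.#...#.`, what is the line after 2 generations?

.#...#.

.#...#.  (fixed point — unchanged through generation 2)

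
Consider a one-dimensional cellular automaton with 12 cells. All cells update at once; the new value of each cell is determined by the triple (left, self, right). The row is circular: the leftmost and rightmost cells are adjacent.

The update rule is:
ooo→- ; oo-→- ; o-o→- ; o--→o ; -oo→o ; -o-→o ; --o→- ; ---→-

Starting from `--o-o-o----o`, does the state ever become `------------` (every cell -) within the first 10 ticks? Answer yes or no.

no

tick 1: o-o-o-oo---o
tick 2: --o-o-o-o--o
tick 3: o-o-o-o-oo-o
tick 4: --o-o-o-o--o  (repeats tick 2; period 2)
tick 10: --o-o-o-o--o
tick 10 is --o-o-o-o--o, still not uniform -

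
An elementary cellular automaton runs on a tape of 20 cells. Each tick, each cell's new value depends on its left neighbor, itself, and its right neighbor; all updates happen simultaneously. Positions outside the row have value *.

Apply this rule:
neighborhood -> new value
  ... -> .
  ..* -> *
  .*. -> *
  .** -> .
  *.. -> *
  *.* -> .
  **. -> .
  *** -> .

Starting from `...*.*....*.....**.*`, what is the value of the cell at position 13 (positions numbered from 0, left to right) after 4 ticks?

*

*.**.**..***...*....
.......**...*.***..*
*.....*..*.**....**.
.*...*****...*..*...
position 13 holds *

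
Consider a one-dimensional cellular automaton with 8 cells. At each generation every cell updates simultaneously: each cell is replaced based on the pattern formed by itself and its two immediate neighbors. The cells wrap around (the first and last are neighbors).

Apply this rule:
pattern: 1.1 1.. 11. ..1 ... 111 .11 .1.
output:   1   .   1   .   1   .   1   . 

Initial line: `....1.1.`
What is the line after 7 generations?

.1..111.

111..1..
1.1.....
.1..111.
....1.1.  (repeats generation 0; period 4)
generation 7: .1..111.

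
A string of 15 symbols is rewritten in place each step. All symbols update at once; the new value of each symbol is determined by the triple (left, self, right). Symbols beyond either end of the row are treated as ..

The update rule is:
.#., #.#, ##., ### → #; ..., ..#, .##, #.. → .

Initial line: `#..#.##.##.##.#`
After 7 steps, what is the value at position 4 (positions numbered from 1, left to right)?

#..##.##.##.###
#...##.##.##.##
#....##.##.##.#
#.....##.##.###
#......##.##.##
#.......##.##.#
#........##.###
position 4 holds .

.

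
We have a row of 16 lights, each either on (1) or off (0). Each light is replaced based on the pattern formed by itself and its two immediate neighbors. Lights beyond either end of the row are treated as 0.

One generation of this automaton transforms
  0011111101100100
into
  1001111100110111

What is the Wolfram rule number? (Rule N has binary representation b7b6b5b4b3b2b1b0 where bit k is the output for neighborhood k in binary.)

213

position 3: 111 → 1  (bit 7 = 1)
position 7: 110 → 1  (bit 6 = 1)
position 8: 101 → 0  (bit 5 = 0)
position 11: 100 → 1  (bit 4 = 1)
position 2: 011 → 0  (bit 3 = 0)
position 13: 010 → 1  (bit 2 = 1)
position 1: 001 → 0  (bit 1 = 0)
position 0: 000 → 1  (bit 0 = 1)
bits b7..b0 = 11010101 = 213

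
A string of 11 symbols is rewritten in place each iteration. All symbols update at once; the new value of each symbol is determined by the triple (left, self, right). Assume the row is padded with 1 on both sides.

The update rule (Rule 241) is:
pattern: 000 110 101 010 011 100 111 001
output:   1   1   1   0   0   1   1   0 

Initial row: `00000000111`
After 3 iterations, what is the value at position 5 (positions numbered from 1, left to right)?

1

11111110011
11111111001
11111111100
position 5 holds 1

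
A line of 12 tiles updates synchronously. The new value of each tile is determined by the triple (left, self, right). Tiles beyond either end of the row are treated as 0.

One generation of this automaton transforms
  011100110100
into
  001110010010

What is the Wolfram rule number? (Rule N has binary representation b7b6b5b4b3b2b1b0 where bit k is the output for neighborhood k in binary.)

208

position 2: 111 → 1  (bit 7 = 1)
position 3: 110 → 1  (bit 6 = 1)
position 8: 101 → 0  (bit 5 = 0)
position 4: 100 → 1  (bit 4 = 1)
position 1: 011 → 0  (bit 3 = 0)
position 9: 010 → 0  (bit 2 = 0)
position 0: 001 → 0  (bit 1 = 0)
position 11: 000 → 0  (bit 0 = 0)
bits b7..b0 = 11010000 = 208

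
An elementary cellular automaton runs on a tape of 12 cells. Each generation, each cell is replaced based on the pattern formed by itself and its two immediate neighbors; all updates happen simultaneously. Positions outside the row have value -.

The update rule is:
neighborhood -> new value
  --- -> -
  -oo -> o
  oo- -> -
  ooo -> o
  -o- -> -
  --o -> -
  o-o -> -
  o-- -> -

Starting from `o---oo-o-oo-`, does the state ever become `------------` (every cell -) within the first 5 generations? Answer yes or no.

generation 1: ----o----o--
generation 2: ------------
all cells are - at generation 2

yes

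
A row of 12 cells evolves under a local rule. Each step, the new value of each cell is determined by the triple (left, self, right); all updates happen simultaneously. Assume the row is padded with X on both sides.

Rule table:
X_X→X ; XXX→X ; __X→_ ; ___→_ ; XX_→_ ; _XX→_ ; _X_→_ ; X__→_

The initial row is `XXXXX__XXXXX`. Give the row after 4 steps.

X__________X

step 1: XXXX____XXXX
step 2: XXX______XXX
step 3: XX________XX
step 4: X__________X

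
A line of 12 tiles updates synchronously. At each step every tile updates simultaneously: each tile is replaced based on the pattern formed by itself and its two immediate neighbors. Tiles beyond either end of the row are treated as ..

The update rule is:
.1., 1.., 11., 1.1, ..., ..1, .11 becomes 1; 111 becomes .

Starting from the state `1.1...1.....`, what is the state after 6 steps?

111111111111
1..........1
111111111111  (repeats step 1; period 2)
step 6: 1..........1

1..........1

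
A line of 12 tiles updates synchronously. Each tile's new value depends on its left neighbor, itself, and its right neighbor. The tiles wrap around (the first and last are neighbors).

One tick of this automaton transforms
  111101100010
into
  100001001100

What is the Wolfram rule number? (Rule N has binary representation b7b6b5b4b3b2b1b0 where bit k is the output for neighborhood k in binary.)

position 1: 111 → 0  (bit 7 = 0)
position 3: 110 → 0  (bit 6 = 0)
position 4: 101 → 0  (bit 5 = 0)
position 7: 100 → 0  (bit 4 = 0)
position 0: 011 → 1  (bit 3 = 1)
position 10: 010 → 0  (bit 2 = 0)
position 9: 001 → 1  (bit 1 = 1)
position 8: 000 → 1  (bit 0 = 1)
bits b7..b0 = 00001011 = 11

11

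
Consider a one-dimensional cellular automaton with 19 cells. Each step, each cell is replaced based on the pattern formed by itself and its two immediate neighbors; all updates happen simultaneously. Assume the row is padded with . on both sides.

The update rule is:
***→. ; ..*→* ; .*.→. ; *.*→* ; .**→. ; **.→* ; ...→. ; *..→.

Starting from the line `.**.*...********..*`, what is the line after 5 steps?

*.**...*.......*.*.
.*.*..*.......*.*..
*.*..*.......*.*...
.*..*.......*.*....
*..*.......*.*.....

*..*.......*.*.....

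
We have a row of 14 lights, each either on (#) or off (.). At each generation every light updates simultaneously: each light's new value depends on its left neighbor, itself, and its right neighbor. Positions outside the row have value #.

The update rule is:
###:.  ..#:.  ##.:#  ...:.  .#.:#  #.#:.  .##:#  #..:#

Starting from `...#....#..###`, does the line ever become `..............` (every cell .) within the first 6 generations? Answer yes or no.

#..##...##.#..
##.###..##.##.
.#.#.##.##.##.
.#.#.##.##.##.  (fixed point — unchanged through generation 6)
generation 6 is .#.#.##.##.##., still not uniform .

no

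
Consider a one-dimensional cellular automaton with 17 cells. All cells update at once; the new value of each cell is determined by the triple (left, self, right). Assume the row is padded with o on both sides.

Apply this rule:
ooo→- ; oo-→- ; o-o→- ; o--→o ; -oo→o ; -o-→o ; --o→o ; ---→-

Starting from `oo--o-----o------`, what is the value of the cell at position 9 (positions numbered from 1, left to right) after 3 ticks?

o

tick 1: --oooo---ooo----o
tick 2: ooo---o-oo--o--oo
tick 3: ---o-oo-o-oooooo-
position 9 holds o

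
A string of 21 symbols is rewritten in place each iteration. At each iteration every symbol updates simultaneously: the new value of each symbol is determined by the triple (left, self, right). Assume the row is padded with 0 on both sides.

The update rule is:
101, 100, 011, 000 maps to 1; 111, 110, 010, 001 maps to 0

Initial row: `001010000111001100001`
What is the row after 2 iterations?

010011001010010110011

100101110100101011100
010011001010010110011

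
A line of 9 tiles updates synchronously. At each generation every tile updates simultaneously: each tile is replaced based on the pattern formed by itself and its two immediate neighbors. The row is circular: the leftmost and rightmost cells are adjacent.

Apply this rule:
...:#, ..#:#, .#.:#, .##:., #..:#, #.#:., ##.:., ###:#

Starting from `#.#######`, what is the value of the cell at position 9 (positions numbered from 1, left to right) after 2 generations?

.

...######
###.####.
position 9 holds .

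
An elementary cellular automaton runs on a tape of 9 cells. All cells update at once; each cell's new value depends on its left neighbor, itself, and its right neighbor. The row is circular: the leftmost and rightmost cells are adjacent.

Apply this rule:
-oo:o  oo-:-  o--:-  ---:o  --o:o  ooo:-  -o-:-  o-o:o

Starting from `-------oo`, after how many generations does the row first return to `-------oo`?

18

-ooooooo-
oo-------
o--oooooo
--oo-----
ooo--oooo
----oo---
ooooo--oo
------oo-
ooooooo--
o-------o
--ooooooo
-oo------
oo--ooooo
---oo----
oooo--ooo
-----oo--
oooooo--o
-------oo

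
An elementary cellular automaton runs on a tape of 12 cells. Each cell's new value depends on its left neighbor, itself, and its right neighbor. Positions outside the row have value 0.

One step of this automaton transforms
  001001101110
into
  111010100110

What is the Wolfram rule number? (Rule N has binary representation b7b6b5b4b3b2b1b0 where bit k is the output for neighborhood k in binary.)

199

position 9: 111 → 1  (bit 7 = 1)
position 6: 110 → 1  (bit 6 = 1)
position 7: 101 → 0  (bit 5 = 0)
position 3: 100 → 0  (bit 4 = 0)
position 5: 011 → 0  (bit 3 = 0)
position 2: 010 → 1  (bit 2 = 1)
position 1: 001 → 1  (bit 1 = 1)
position 0: 000 → 1  (bit 0 = 1)
bits b7..b0 = 11000111 = 199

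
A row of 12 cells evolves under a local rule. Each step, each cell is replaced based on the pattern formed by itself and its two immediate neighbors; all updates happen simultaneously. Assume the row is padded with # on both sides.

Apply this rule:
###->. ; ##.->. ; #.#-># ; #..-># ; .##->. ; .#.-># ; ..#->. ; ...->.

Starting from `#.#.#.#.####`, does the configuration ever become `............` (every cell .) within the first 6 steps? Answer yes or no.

step 1: .#######....
step 2: #.......#...
step 3: .#......##..
step 4: ###.......#.
step 5: ...#......##
step 6: #..##.......
step 6 is #..##......., still not uniform .

no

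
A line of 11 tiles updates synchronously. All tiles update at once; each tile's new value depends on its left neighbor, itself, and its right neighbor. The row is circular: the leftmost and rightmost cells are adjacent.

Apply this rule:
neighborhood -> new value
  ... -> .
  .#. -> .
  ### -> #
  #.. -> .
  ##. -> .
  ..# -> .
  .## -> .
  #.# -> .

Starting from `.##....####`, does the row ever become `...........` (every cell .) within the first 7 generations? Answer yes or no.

........##.
...........
all cells are . at generation 2

yes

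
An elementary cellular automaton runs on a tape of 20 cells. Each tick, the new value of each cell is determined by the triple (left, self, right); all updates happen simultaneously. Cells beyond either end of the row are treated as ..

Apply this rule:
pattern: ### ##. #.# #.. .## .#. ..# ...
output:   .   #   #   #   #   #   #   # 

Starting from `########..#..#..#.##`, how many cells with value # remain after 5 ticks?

tick 1: #......#############
tick 2: ########...........#
tick 3: #......#############  (repeats tick 1; period 2)
tick 5: #......#############
count of #: 14

14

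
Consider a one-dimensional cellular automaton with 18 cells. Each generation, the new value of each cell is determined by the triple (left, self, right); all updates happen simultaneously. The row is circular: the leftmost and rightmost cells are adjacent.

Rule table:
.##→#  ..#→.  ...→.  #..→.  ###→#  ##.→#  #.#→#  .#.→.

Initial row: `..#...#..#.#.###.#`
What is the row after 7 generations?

..........#.#####.
...........######.
...........######.  (fixed point — unchanged through generation 7)

...........######.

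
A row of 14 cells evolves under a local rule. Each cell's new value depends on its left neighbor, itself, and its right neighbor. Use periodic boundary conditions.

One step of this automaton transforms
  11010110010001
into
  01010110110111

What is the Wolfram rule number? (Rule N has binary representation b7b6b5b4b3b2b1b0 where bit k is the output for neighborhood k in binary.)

79

position 0: 111 → 0  (bit 7 = 0)
position 1: 110 → 1  (bit 6 = 1)
position 2: 101 → 0  (bit 5 = 0)
position 7: 100 → 0  (bit 4 = 0)
position 5: 011 → 1  (bit 3 = 1)
position 3: 010 → 1  (bit 2 = 1)
position 8: 001 → 1  (bit 1 = 1)
position 11: 000 → 1  (bit 0 = 1)
bits b7..b0 = 01001111 = 79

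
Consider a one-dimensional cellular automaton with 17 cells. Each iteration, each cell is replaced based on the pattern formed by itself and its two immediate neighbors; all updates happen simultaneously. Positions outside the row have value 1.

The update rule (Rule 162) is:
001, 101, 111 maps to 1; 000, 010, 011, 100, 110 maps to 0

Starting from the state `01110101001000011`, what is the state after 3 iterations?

10101001000010101

10101010010000101
01010100100001010
10101001000010101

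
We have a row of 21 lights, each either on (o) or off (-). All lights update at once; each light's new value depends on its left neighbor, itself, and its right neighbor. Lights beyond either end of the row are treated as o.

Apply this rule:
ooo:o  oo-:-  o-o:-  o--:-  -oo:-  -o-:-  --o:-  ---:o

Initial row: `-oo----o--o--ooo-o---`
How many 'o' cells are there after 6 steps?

----oo--------o----o-
-oo----oooooo---oo---
----oo--oooo--o----o-
-oo------oo-----oo---
----oooo----ooo----o-
-oo--oo--oo--o--oo---
count of o: 9

9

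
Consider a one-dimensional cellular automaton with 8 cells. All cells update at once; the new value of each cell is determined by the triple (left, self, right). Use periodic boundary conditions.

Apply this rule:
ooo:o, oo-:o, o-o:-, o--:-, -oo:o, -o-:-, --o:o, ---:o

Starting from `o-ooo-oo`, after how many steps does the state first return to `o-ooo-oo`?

o-ooo-oo

1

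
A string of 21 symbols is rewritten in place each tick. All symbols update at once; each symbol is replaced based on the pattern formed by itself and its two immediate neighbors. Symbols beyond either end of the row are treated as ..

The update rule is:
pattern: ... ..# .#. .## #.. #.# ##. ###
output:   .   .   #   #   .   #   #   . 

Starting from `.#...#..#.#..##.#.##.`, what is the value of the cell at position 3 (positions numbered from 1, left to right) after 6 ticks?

.

tick 1: .#...#..###..#######.
tick 2: .#...#..#.#..#.....#.
tick 3: .#...#..###..#.....#.
tick 4: .#...#..#.#..#.....#.  (repeats tick 2; period 2)
tick 6: .#...#..#.#..#.....#.
position 3 holds .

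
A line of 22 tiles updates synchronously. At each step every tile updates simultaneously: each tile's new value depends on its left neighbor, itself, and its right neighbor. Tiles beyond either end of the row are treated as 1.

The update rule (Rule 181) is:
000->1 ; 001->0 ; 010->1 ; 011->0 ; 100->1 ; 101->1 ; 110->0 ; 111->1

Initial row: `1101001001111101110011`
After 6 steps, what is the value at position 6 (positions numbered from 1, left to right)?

1

1011101100111010101001
0101010010010111111100
1111111011011011111010
1111110100100101110111
1111101110110110101011
1111010101001001111101
position 6 holds 1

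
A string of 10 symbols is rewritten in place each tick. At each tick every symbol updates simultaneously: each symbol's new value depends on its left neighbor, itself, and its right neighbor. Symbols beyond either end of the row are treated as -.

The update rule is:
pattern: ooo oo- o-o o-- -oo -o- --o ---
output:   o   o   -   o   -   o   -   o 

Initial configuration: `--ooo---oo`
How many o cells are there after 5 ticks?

o--oooo--o
oo--oooo-o
-oo--ooo-o
--oo--oo-o
o--oo--o-o
count of o: 5

5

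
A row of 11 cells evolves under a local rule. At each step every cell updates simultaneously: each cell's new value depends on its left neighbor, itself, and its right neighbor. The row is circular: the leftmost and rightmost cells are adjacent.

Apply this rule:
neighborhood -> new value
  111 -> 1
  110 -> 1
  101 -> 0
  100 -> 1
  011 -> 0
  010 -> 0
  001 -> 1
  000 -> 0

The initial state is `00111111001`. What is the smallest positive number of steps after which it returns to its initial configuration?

step 1: 11011111110
step 2: 01001111110
step 3: 10110111111
step 4: 10010011111
step 5: 11101101111
step 6: 11100100111
step 7: 11111011011
step 8: 11111001001
step 9: 11111110110
step 10: 01111110010
step 11: 10111111101
step 12: 10011111100
step 13: 01101111111
step 14: 00100111111
step 15: 11011011111
step 16: 11001001111
step 17: 11110110111
step 18: 11110010011
step 19: 11111101101
step 20: 11111100100
step 21: 01111111011
step 22: 00111111001

22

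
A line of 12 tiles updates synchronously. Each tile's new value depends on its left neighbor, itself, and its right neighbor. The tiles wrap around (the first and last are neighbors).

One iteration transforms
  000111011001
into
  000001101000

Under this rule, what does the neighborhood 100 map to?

At position 0 the neighborhood is 100; the next row has 0 there.

0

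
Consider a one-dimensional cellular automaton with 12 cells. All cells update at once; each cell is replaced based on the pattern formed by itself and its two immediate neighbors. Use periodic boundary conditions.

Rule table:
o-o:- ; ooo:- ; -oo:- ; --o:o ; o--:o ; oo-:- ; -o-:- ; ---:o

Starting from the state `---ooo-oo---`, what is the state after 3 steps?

ooo------ooo

ooo------ooo
---oooooo---
ooo------ooo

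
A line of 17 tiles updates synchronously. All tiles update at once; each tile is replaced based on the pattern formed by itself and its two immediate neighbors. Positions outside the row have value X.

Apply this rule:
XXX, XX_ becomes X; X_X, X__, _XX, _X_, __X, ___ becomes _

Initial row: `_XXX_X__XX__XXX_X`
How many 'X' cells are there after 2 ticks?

tick 1: __XX_____X___XX__
tick 2: ___X__________X__
count of X: 2

2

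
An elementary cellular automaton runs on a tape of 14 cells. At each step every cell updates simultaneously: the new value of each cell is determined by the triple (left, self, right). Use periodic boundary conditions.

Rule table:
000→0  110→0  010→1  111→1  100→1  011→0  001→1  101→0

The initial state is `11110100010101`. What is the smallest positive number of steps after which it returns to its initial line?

14

step 1: 11100110110100
step 2: 01011000000111
step 3: 01000100001010
step 4: 11101110011011
step 5: 11000101100001
step 6: 10101100010010
step 7: 10100010111110
step 8: 10110110011100
step 9: 10000001101011
step 10: 01000010001001
step 11: 01100111011111
step 12: 00011010001110
step 13: 00100011010101
step 14: 11110100010101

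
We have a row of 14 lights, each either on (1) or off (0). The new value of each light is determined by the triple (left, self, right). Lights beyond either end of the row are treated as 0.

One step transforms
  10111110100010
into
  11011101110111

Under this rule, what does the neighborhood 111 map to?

1

At position 3 the neighborhood is 111; the next row has 1 there.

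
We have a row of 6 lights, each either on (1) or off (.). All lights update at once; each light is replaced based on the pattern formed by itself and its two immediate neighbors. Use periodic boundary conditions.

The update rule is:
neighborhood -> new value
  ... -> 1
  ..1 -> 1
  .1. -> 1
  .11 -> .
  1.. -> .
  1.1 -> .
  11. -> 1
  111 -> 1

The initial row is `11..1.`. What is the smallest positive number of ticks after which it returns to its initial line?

.1.11.
11..1.

2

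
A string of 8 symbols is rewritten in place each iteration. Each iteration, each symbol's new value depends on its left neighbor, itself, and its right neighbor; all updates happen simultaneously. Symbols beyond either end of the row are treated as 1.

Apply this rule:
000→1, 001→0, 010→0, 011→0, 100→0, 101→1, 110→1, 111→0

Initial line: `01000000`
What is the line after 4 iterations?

11001010

iteration 1: 10011110
iteration 2: 10000011
iteration 3: 10111000
iteration 4: 11001010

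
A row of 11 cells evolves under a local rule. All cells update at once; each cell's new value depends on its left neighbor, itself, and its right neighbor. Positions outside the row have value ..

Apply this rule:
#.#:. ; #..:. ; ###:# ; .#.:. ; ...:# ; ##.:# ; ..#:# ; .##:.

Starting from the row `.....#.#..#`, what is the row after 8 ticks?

.....#..##.

#####....#.
.####.###..
#.###..##.#
...##.#.#..
###.#.....#
.##...####.
#.#.##.###.
.....#..##.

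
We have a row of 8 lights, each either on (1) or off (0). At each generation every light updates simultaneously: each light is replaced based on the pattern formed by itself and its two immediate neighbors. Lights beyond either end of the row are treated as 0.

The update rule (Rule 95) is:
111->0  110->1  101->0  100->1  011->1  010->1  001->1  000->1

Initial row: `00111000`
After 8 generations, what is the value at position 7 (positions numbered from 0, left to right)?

11101111
10101001
10101111
10101001  (repeats generation 2; period 2)
generation 8: 10101001
position 7 holds 1

1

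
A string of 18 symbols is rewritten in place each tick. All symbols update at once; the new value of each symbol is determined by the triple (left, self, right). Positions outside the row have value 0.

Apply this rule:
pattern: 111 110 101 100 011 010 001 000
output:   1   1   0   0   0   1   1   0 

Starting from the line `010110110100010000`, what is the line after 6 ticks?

110010010100110000
010110110101010000
110010010101010000
010110110101010000  (repeats tick 2; period 2)
tick 6: 010110110101010000

010110110101010000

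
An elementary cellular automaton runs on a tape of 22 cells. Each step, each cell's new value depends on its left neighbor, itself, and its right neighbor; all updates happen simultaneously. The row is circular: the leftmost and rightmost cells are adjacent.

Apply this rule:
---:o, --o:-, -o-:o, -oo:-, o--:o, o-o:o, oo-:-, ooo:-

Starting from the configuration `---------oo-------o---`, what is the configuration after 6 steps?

------oo-------o------

step 1: oooooooo---oooooo-oooo
step 2: --------oo-------o----
step 3: ooooooo---oooooo-ooooo
step 4: -------oo-------o-----
step 5: oooooo---oooooo-oooooo
step 6: ------oo-------o------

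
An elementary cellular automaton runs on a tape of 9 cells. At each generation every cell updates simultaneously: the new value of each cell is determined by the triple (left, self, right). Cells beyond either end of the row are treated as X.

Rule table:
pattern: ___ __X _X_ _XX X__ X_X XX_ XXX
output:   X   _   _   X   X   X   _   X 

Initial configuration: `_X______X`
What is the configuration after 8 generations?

_XXXXXXXX

X_XXXXX_X
_XXXXX_XX
XXXXX_XXX
XXXX_XXXX
XXX_XXXXX
XX_XXXXXX
X_XXXXXXX
_XXXXXXXX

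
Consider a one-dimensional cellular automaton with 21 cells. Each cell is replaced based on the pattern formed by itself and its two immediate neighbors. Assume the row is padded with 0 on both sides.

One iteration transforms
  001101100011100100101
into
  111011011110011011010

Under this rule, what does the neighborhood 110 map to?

0

At position 3 the neighborhood is 110; the next row has 0 there.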